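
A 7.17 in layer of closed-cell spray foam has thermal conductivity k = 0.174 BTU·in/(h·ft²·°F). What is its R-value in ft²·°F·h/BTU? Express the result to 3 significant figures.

R = L/k = 7.17/0.174 = 41.21 ft²·°F·h/BTU

41.2 ft²·°F·h/BTU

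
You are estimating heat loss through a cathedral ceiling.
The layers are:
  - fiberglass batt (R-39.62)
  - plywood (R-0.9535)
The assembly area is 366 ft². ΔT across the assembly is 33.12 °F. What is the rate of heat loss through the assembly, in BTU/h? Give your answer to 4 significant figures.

R_total = 39.62 + 0.9535 = 40.573 ft²·°F·h/BTU
Q = A·ΔT/R = 366 × 33.12 / 40.573 = 298.76 BTU/h

298.8 BTU/h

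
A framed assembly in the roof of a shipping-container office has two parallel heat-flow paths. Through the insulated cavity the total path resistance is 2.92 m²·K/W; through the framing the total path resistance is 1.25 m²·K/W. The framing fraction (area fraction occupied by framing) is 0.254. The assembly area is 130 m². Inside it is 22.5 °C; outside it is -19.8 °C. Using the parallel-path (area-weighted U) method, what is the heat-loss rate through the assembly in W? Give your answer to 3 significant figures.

U_eff = 0.746/2.92 + 0.254/1.25 = 0.2555 + 0.2032 = 0.4587
R_eff = 1/U_eff = 2.18 m²·K/W
Q = 130 × (22.5 − (-19.8)) / 2.18 = 2522 W

2520 W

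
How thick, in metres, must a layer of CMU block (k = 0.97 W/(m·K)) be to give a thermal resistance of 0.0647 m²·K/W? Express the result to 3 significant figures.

0.0628 m

L = R·k = 0.0647 × 0.97 = 0.06276 m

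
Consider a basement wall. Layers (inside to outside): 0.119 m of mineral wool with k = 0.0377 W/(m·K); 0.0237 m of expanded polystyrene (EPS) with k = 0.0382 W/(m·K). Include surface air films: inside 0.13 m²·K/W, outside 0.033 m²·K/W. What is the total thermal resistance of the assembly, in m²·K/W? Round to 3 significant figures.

3.94 m²·K/W

0.119/0.0377 = 3.156
0.0237/0.0382 = 0.6204
R_total = 0.13 + 3.156 + 0.6204 + 0.033 = 3.94 m²·K/W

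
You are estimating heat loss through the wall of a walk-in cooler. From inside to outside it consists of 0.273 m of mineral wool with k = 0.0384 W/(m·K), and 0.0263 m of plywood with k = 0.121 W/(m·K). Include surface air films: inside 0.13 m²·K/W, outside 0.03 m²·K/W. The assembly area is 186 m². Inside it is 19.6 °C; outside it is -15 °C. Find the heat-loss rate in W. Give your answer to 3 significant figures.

860 W

0.273/0.0384 = 7.109
0.0263/0.121 = 0.2174
R_total = 0.13 + 7.109 + 0.2174 + 0.03 = 7.487 m²·K/W
Q = A·ΔT/R = 186 × (19.6 − (-15)) / 7.487 = 859.6 W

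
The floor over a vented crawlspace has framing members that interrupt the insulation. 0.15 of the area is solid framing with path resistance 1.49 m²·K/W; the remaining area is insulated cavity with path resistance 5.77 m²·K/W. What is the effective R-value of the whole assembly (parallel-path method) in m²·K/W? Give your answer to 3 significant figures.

4.03 m²·K/W

U_eff = 0.85/5.77 + 0.15/1.49 = 0.1473 + 0.1007 = 0.248
R_eff = 1/U_eff = 4.033 m²·K/W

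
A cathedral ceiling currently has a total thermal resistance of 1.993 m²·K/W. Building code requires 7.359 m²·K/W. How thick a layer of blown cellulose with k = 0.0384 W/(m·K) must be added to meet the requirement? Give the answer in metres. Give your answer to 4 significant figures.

ΔR = 7.359 − 1.993 = 5.366 m²·K/W
L = ΔR × k = 5.366 × 0.0384 = 0.20605 m

0.2061 m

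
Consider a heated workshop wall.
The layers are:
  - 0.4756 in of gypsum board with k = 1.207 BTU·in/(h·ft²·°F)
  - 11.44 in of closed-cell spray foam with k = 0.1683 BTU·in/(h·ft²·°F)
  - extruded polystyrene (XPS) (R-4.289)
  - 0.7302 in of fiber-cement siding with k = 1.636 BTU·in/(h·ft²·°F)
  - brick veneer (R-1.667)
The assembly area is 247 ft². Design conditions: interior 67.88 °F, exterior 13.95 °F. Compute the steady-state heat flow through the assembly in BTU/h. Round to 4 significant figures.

178.2 BTU/h

0.4756/1.207 = 0.39403
11.44/0.1683 = 67.974
0.7302/1.636 = 0.44633
R_total = 0.39403 + 67.974 + 4.289 + 0.44633 + 1.667 = 74.77 ft²·°F·h/BTU
Q = A·ΔT/R = 247 × (67.88 − 13.95) / 74.77 = 178.16 BTU/h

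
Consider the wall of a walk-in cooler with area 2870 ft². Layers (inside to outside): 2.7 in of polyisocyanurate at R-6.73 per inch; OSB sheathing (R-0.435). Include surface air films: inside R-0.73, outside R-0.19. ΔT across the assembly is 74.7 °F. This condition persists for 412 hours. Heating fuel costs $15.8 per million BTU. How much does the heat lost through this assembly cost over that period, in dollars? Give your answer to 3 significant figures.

2.7 × 6.73 = 18.17
R_total = 0.73 + 18.17 + 0.435 + 0.19 = 19.53 ft²·°F·h/BTU
Q = 2870 × 74.7 / 19.53 = 10980 BTU/h
E = 10980 × 412 = 4524000 BTU
Cost = 4524000/10⁶ × 15.8 = $71.47

71.5 dollars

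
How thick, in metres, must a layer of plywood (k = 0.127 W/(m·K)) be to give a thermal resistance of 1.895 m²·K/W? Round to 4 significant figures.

0.2407 m

L = R·k = 1.895 × 0.127 = 0.24067 m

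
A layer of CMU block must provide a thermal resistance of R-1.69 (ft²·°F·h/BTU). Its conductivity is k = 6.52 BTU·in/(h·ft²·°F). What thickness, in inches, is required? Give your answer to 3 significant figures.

11.0 in

L = R × k = 1.69 × 6.52 = 11.02 in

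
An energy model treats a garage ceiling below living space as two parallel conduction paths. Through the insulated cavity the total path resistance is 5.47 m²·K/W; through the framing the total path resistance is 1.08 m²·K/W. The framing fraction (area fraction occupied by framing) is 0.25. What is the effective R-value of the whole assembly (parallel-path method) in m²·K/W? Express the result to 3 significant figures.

2.71 m²·K/W

U_eff = 0.75/5.47 + 0.25/1.08 = 0.1371 + 0.2315 = 0.3686
R_eff = 1/U_eff = 2.713 m²·K/W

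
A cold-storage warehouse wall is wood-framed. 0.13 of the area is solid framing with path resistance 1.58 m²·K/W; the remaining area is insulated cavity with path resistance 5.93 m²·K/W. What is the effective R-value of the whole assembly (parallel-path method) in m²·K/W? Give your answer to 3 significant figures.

U_eff = 0.87/5.93 + 0.13/1.58 = 0.1467 + 0.08228 = 0.229
R_eff = 1/U_eff = 4.367 m²·K/W

4.37 m²·K/W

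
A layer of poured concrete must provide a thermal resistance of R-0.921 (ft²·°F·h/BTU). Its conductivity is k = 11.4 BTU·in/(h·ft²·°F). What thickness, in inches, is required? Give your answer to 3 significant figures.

10.5 in

L = R × k = 0.921 × 11.4 = 10.5 in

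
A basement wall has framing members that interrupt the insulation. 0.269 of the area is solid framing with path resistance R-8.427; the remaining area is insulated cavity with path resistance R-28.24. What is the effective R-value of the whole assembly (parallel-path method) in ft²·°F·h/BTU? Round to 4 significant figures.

17.30 ft²·°F·h/BTU

U_eff = 0.731/28.24 + 0.269/8.427 = 0.025885 + 0.031921 = 0.057806
R_eff = 1/U_eff = 17.299 ft²·°F·h/BTU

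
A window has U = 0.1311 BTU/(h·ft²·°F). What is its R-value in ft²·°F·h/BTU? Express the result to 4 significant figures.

7.628 ft²·°F·h/BTU

R = 1/U = 1/0.1311 = 7.6278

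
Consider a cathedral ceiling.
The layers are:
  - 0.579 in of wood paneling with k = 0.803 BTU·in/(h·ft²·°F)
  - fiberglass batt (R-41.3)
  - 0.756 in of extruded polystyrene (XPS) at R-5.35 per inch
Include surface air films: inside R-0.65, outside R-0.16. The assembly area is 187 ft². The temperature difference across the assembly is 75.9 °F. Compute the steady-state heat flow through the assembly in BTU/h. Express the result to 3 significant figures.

303 BTU/h

0.579/0.803 = 0.721
0.756 × 5.35 = 4.045
R_total = 0.65 + 0.721 + 41.3 + 4.045 + 0.16 = 46.88 ft²·°F·h/BTU
Q = A·ΔT/R = 187 × 75.9 / 46.88 = 302.8 BTU/h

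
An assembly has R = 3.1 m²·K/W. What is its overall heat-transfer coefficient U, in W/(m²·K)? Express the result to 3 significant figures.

U = 1/R = 1/3.1 = 0.3226

0.323 W/(m²·K)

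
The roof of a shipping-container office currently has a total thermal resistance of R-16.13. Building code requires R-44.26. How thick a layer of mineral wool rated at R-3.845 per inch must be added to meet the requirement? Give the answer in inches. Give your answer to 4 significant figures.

ΔR = 44.26 − 16.13 = 28.13 ft²·°F·h/BTU
L = ΔR / (R/in) = 28.13/3.845 = 7.316 in

7.316 in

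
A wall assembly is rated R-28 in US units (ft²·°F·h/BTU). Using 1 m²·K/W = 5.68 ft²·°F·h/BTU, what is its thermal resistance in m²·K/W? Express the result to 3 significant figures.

4.93 m²·K/W

R_SI = 28/5.68 = 4.93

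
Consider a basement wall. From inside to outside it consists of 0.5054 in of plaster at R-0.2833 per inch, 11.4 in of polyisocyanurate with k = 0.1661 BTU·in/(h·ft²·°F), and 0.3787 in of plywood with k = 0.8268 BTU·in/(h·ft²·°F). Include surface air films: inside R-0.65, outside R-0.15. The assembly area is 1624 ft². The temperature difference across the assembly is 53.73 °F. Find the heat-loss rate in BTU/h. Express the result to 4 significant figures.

1246 BTU/h

0.5054 × 0.2833 = 0.14318
11.4/0.1661 = 68.633
0.3787/0.8268 = 0.45803
R_total = 0.65 + 0.14318 + 68.633 + 0.45803 + 0.15 = 70.035 ft²·°F·h/BTU
Q = A·ΔT/R = 1624 × 53.73 / 70.035 = 1245.9 BTU/h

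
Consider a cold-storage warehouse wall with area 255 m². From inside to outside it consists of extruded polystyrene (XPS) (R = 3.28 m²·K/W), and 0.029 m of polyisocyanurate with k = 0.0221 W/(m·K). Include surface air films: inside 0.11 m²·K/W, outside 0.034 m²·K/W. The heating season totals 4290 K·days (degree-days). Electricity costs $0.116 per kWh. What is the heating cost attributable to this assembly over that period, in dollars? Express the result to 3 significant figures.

0.029/0.0221 = 1.312
R_total = 0.11 + 3.28 + 1.312 + 0.034 = 4.736 m²·K/W
E = A × HDD × 24 / R / 1000 = 255 × 4290 × 24 / 4.736 / 1000 = 5543 kWh
Cost = 5543 × 0.116 = $643

643 dollars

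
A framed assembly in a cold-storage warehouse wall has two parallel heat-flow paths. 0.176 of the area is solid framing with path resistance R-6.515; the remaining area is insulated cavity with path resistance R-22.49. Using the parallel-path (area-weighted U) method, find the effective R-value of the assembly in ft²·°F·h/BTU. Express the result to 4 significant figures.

U_eff = 0.824/22.49 + 0.176/6.515 = 0.036639 + 0.027015 = 0.063653
R_eff = 1/U_eff = 15.71 ft²·°F·h/BTU

15.71 ft²·°F·h/BTU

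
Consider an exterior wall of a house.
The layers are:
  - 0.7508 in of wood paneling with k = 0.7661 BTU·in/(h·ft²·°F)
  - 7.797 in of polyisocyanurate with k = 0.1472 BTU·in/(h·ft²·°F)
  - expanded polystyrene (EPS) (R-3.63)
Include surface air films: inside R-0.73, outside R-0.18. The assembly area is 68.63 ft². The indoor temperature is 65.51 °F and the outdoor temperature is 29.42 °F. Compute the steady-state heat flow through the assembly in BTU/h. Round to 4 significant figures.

0.7508/0.7661 = 0.98003
7.797/0.1472 = 52.969
R_total = 0.73 + 0.98003 + 52.969 + 3.63 + 0.18 = 58.489 ft²·°F·h/BTU
Q = A·ΔT/R = 68.63 × (65.51 − 29.42) / 58.489 = 42.348 BTU/h

42.35 BTU/h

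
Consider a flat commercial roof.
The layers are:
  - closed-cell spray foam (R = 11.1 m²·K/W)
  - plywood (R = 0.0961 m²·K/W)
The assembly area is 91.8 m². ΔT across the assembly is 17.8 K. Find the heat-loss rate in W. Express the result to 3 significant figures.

R_total = 11.1 + 0.0961 = 11.2 m²·K/W
Q = A·ΔT/R = 91.8 × 17.8 / 11.2 = 145.9 W

146 W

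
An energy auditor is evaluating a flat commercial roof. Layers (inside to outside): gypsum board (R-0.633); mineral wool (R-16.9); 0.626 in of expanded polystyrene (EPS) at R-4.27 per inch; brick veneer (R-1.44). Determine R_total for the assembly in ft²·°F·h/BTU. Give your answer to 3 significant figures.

0.626 × 4.27 = 2.673
R_total = 0.633 + 16.9 + 2.673 + 1.44 = 21.65 ft²·°F·h/BTU

21.6 ft²·°F·h/BTU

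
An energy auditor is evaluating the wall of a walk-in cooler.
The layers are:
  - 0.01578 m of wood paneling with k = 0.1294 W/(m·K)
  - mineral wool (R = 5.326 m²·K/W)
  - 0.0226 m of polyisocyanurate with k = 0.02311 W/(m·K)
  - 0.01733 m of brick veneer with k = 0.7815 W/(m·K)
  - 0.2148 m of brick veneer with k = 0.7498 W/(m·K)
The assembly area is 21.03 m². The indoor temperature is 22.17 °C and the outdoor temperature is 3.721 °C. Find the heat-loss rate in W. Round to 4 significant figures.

0.01578/0.1294 = 0.12195
0.0226/0.02311 = 0.97793
0.01733/0.7815 = 0.022175
0.2148/0.7498 = 0.28648
R_total = 0.12195 + 5.326 + 0.97793 + 0.022175 + 0.28648 = 6.7345 m²·K/W
Q = A·ΔT/R = 21.03 × (22.17 − 3.721) / 6.7345 = 57.611 W

57.61 W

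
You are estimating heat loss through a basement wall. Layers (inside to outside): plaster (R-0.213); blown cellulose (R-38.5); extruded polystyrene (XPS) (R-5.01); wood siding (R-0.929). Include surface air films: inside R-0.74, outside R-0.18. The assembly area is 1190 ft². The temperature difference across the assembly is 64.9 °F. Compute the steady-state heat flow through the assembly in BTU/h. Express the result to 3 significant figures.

1690 BTU/h

R_total = 0.74 + 0.213 + 38.5 + 5.01 + 0.929 + 0.18 = 45.57 ft²·°F·h/BTU
Q = A·ΔT/R = 1190 × 64.9 / 45.57 = 1695 BTU/h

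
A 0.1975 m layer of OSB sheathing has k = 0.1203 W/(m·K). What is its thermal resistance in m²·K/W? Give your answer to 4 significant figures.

R = L/k = 0.1975/0.1203 = 1.6417 m²·K/W

1.642 m²·K/W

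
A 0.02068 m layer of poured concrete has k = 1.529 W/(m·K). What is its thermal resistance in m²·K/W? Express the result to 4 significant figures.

R = L/k = 0.02068/1.529 = 0.013525 m²·K/W

0.01353 m²·K/W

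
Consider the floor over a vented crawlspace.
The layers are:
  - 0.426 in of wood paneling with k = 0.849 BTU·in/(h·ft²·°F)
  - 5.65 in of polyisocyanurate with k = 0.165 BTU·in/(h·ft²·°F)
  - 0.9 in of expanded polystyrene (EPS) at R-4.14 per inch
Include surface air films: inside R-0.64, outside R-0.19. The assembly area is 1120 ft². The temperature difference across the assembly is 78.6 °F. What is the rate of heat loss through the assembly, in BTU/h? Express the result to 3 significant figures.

0.426/0.849 = 0.5018
5.65/0.165 = 34.24
0.9 × 4.14 = 3.726
R_total = 0.64 + 0.5018 + 34.24 + 3.726 + 0.19 = 39.3 ft²·°F·h/BTU
Q = A·ΔT/R = 1120 × 78.6 / 39.3 = 2240 BTU/h

2240 BTU/h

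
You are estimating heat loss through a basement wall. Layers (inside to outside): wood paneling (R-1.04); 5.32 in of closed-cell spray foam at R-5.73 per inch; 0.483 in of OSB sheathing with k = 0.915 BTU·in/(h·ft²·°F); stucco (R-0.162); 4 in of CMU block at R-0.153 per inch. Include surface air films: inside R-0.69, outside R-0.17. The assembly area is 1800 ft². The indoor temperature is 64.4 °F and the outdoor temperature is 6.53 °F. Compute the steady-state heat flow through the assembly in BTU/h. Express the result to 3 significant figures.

3090 BTU/h

5.32 × 5.73 = 30.48
0.483/0.915 = 0.5279
4 × 0.153 = 0.612
R_total = 0.69 + 1.04 + 30.48 + 0.5279 + 0.162 + 0.612 + 0.17 = 33.69 ft²·°F·h/BTU
Q = A·ΔT/R = 1800 × (64.4 − 6.53) / 33.69 = 3092 BTU/h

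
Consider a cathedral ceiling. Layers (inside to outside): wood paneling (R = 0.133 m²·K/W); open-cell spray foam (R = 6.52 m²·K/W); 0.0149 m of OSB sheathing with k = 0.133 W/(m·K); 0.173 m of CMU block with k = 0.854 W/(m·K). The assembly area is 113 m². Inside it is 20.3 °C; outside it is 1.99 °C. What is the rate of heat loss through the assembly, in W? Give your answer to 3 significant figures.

0.0149/0.133 = 0.112
0.173/0.854 = 0.2026
R_total = 0.133 + 6.52 + 0.112 + 0.2026 = 6.968 m²·K/W
Q = A·ΔT/R = 113 × (20.3 − 1.99) / 6.968 = 296.9 W

297 W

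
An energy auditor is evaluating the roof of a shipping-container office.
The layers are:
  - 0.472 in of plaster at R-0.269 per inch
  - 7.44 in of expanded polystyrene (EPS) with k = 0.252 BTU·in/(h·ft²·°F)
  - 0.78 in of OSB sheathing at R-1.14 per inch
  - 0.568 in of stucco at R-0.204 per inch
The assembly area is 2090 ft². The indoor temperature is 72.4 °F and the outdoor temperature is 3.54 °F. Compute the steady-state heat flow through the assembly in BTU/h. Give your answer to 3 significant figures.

4690 BTU/h

0.472 × 0.269 = 0.127
7.44/0.252 = 29.52
0.78 × 1.14 = 0.8892
0.568 × 0.204 = 0.1159
R_total = 0.127 + 29.52 + 0.8892 + 0.1159 = 30.66 ft²·°F·h/BTU
Q = A·ΔT/R = 2090 × (72.4 − 3.54) / 30.66 = 4695 BTU/h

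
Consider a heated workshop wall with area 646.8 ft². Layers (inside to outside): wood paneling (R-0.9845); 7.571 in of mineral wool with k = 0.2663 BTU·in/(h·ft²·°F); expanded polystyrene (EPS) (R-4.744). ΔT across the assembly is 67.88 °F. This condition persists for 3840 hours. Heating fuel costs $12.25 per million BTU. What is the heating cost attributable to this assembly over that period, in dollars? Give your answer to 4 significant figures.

60.46 dollars

7.571/0.2663 = 28.43
R_total = 0.9845 + 28.43 + 4.744 = 34.159 ft²·°F·h/BTU
Q = 646.8 × 67.88 / 34.159 = 1285.3 BTU/h
E = 1285.3 × 3840 = 4935600 BTU
Cost = 4935600/10⁶ × 12.25 = $60.461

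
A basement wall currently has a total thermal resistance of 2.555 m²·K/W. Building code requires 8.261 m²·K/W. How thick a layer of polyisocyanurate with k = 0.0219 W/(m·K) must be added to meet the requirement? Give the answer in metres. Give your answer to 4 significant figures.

0.1250 m

ΔR = 8.261 − 2.555 = 5.706 m²·K/W
L = ΔR × k = 5.706 × 0.0219 = 0.12496 m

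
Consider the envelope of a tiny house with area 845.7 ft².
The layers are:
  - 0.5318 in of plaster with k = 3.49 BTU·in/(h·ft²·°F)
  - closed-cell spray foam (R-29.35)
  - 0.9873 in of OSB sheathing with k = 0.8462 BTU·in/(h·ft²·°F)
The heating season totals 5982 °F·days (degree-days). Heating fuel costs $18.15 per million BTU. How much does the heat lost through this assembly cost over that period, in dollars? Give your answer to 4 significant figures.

0.5318/3.49 = 0.15238
0.9873/0.8462 = 1.1667
R_total = 0.15238 + 29.35 + 1.1667 = 30.669 ft²·°F·h/BTU
E = A × HDD × 24 / R = 845.7 × 5982 × 24 / 30.669 = 3958900 BTU
Cost = 3958900/10⁶ × 18.15 = $71.854

71.85 dollars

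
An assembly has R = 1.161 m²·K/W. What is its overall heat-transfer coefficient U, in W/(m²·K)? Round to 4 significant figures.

0.8613 W/(m²·K)

U = 1/R = 1/1.161 = 0.86133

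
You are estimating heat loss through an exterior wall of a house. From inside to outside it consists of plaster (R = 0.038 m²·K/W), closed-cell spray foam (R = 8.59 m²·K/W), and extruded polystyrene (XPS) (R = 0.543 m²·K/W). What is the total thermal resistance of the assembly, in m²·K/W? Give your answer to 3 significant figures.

R_total = 0.038 + 8.59 + 0.543 = 9.171 m²·K/W

9.17 m²·K/W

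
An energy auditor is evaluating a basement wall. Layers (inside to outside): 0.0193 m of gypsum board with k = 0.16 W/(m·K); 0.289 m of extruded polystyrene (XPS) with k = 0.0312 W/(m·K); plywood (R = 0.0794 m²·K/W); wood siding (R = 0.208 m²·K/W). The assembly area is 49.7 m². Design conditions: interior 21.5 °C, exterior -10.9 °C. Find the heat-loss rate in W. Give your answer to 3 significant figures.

0.0193/0.16 = 0.1206
0.289/0.0312 = 9.263
R_total = 0.1206 + 9.263 + 0.0794 + 0.208 = 9.671 m²·K/W
Q = A·ΔT/R = 49.7 × (21.5 − (-10.9)) / 9.671 = 166.5 W

167 W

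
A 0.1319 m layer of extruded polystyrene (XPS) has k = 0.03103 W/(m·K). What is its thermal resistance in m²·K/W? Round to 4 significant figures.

R = L/k = 0.1319/0.03103 = 4.2507 m²·K/W

4.251 m²·K/W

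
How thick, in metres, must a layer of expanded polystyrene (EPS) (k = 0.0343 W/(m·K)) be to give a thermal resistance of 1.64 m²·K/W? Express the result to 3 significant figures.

0.0563 m

L = R·k = 1.64 × 0.0343 = 0.05625 m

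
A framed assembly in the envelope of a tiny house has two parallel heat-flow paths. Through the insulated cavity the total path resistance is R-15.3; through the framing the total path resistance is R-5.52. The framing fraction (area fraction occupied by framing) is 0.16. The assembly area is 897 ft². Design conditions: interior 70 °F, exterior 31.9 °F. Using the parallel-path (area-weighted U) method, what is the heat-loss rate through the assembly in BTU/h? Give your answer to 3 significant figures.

2870 BTU/h

U_eff = 0.84/15.3 + 0.16/5.52 = 0.0549 + 0.02899 = 0.08389
R_eff = 1/U_eff = 11.92 ft²·°F·h/BTU
Q = 897 × (70 − 31.9) / 11.92 = 2867 BTU/h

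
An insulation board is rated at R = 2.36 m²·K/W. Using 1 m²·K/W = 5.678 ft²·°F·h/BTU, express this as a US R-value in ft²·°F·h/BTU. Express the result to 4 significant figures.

R_US = 2.36 × 5.678 = 13.4

13.40 ft²·°F·h/BTU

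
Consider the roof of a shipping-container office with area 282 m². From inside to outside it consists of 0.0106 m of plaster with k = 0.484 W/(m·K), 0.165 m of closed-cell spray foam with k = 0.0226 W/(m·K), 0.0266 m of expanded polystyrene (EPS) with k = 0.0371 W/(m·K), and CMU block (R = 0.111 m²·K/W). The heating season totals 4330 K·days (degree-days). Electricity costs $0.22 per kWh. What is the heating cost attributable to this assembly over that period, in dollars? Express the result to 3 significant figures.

791 dollars

0.0106/0.484 = 0.0219
0.165/0.0226 = 7.301
0.0266/0.0371 = 0.717
R_total = 0.0219 + 7.301 + 0.717 + 0.111 = 8.151 m²·K/W
E = A × HDD × 24 / R / 1000 = 282 × 4330 × 24 / 8.151 / 1000 = 3595 kWh
Cost = 3595 × 0.22 = $791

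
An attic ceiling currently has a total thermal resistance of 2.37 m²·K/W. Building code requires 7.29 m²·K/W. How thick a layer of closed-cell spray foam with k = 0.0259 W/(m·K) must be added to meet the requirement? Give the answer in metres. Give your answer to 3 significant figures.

0.127 m

ΔR = 7.29 − 2.37 = 4.92 m²·K/W
L = ΔR × k = 4.92 × 0.0259 = 0.1274 m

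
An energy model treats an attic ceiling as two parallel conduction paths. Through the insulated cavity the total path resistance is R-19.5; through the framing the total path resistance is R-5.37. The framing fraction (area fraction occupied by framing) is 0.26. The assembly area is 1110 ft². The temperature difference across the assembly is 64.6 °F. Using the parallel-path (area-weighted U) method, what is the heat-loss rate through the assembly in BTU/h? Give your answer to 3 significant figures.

6190 BTU/h

U_eff = 0.74/19.5 + 0.26/5.37 = 0.03795 + 0.04842 = 0.08637
R_eff = 1/U_eff = 11.58 ft²·°F·h/BTU
Q = 1110 × 64.6 / 11.58 = 6193 BTU/h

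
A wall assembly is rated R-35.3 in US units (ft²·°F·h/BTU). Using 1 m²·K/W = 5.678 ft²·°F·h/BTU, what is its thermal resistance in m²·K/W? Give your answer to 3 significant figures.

R_SI = 35.3/5.678 = 6.217

6.22 m²·K/W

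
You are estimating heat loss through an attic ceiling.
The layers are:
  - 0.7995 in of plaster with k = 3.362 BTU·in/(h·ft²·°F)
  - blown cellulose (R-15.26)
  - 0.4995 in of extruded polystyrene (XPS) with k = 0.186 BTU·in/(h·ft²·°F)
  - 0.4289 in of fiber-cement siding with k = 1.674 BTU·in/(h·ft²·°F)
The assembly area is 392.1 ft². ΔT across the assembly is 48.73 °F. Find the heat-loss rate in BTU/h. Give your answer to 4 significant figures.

0.7995/3.362 = 0.2378
0.4995/0.186 = 2.6855
0.4289/1.674 = 0.25621
R_total = 0.2378 + 15.26 + 2.6855 + 0.25621 = 18.44 ft²·°F·h/BTU
Q = A·ΔT/R = 392.1 × 48.73 / 18.44 = 1036.2 BTU/h

1036 BTU/h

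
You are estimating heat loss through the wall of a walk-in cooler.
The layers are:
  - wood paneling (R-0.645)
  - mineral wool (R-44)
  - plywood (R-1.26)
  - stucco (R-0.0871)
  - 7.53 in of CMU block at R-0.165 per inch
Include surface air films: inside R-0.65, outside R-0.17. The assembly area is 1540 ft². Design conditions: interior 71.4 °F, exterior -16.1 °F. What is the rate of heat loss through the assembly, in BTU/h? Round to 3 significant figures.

7.53 × 0.165 = 1.242
R_total = 0.65 + 0.645 + 44 + 1.26 + 0.0871 + 1.242 + 0.17 = 48.05 ft²·°F·h/BTU
Q = A·ΔT/R = 1540 × (71.4 − (-16.1)) / 48.05 = 2804 BTU/h

2800 BTU/h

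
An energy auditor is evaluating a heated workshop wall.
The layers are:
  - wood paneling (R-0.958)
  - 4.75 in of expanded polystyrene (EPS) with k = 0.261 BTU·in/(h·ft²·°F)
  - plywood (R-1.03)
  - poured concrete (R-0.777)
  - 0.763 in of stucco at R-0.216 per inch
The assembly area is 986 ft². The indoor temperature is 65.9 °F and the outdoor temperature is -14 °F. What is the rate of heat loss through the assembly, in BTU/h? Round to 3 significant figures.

3730 BTU/h

4.75/0.261 = 18.2
0.763 × 0.216 = 0.1648
R_total = 0.958 + 18.2 + 1.03 + 0.777 + 0.1648 = 21.13 ft²·°F·h/BTU
Q = A·ΔT/R = 986 × (65.9 − (-14)) / 21.13 = 3729 BTU/h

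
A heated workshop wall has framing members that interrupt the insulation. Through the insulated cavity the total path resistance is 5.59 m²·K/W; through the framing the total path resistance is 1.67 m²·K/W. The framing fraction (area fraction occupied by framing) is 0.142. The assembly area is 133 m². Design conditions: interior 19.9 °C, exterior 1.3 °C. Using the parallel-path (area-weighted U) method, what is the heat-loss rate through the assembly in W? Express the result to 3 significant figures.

U_eff = 0.858/5.59 + 0.142/1.67 = 0.1535 + 0.08503 = 0.2385
R_eff = 1/U_eff = 4.193 m²·K/W
Q = 133 × (19.9 − 1.3) / 4.193 = 590 W

590 W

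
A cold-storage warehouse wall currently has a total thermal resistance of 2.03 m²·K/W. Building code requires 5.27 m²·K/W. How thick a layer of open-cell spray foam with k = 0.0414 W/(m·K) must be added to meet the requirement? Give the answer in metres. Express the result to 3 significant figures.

ΔR = 5.27 − 2.03 = 3.24 m²·K/W
L = ΔR × k = 3.24 × 0.0414 = 0.1341 m

0.134 m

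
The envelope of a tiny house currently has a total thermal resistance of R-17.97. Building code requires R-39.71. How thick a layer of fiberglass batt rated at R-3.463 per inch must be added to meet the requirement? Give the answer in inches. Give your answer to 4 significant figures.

6.278 in

ΔR = 39.71 − 17.97 = 21.74 ft²·°F·h/BTU
L = ΔR / (R/in) = 21.74/3.463 = 6.2778 in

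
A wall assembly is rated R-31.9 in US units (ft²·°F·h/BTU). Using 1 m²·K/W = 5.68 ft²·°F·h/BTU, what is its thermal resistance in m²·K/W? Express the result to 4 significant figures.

R_SI = 31.9/5.68 = 5.6162

5.616 m²·K/W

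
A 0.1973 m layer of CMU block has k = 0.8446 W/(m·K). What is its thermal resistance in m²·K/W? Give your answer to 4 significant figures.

0.2336 m²·K/W

R = L/k = 0.1973/0.8446 = 0.2336 m²·K/W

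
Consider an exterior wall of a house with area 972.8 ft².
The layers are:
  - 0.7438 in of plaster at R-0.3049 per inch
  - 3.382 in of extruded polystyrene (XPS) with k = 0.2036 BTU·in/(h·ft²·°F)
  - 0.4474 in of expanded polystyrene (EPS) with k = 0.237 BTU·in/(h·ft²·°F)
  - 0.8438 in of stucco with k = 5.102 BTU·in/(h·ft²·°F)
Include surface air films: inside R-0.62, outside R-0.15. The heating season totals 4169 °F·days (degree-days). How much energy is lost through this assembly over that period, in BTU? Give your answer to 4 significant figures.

0.7438 × 0.3049 = 0.22678
3.382/0.2036 = 16.611
0.4474/0.237 = 1.8878
0.8438/5.102 = 0.16539
R_total = 0.62 + 0.22678 + 16.611 + 1.8878 + 0.16539 + 0.15 = 19.661 ft²·°F·h/BTU
E = A × HDD × 24 / R = 972.8 × 4169 × 24 / 19.661 = 4950700 BTU

4951000 BTU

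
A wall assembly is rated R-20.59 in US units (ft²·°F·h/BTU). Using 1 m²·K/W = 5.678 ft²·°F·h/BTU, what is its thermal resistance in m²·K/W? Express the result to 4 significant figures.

3.626 m²·K/W

R_SI = 20.59/5.678 = 3.6263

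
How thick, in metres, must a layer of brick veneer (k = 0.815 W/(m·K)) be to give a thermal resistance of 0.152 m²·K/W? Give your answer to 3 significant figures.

0.124 m

L = R·k = 0.152 × 0.815 = 0.1239 m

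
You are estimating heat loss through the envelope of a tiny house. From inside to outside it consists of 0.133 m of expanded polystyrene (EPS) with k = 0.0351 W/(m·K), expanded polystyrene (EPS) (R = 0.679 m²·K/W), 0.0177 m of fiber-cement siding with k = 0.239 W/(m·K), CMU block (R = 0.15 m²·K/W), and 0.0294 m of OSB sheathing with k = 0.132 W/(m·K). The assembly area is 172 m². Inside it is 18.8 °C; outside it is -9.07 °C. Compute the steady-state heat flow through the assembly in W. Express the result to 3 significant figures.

0.133/0.0351 = 3.789
0.0177/0.239 = 0.07406
0.0294/0.132 = 0.2227
R_total = 3.789 + 0.679 + 0.07406 + 0.15 + 0.2227 = 4.915 m²·K/W
Q = A·ΔT/R = 172 × (18.8 − (-9.07)) / 4.915 = 975.3 W

975 W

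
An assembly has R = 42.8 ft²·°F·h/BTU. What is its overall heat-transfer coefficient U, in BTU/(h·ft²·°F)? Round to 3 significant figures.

U = 1/R = 1/42.8 = 0.02336

0.0234 BTU/(h·ft²·°F)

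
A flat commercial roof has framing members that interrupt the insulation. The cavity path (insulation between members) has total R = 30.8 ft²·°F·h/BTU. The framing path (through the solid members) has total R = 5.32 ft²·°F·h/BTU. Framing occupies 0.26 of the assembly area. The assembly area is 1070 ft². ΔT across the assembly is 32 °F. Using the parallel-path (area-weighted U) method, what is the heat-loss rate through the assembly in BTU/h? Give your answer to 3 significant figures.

U_eff = 0.74/30.8 + 0.26/5.32 = 0.02403 + 0.04887 = 0.0729
R_eff = 1/U_eff = 13.72 ft²·°F·h/BTU
Q = 1070 × 32 / 13.72 = 2496 BTU/h

2500 BTU/h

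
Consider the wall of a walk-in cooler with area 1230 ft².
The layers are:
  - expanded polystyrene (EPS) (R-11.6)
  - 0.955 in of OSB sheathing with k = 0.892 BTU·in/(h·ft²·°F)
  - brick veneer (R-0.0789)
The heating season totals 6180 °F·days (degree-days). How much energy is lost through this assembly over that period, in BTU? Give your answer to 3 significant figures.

0.955/0.892 = 1.071
R_total = 11.6 + 1.071 + 0.0789 = 12.75 ft²·°F·h/BTU
E = A × HDD × 24 / R = 1230 × 6180 × 24 / 12.75 = 14310000 BTU

14300000 BTU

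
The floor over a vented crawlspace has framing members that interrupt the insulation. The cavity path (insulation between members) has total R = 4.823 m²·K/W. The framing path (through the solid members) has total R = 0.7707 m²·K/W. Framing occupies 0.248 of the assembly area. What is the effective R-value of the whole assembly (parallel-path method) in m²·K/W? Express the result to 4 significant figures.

2.093 m²·K/W

U_eff = 0.752/4.823 + 0.248/0.7707 = 0.15592 + 0.32179 = 0.4777
R_eff = 1/U_eff = 2.0933 m²·K/W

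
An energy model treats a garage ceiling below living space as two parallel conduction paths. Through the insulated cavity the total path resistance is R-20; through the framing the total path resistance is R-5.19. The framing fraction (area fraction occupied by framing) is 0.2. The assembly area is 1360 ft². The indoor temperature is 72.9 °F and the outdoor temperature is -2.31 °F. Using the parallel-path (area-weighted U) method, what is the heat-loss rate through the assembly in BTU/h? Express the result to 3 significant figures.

8030 BTU/h

U_eff = 0.8/20 + 0.2/5.19 = 0.04 + 0.03854 = 0.07854
R_eff = 1/U_eff = 12.73 ft²·°F·h/BTU
Q = 1360 × (72.9 − (-2.31)) / 12.73 = 8033 BTU/h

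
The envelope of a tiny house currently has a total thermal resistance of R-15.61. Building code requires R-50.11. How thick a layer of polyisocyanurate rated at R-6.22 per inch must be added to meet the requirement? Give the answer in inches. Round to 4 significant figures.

ΔR = 50.11 − 15.61 = 34.5 ft²·°F·h/BTU
L = ΔR / (R/in) = 34.5/6.22 = 5.5466 in

5.547 in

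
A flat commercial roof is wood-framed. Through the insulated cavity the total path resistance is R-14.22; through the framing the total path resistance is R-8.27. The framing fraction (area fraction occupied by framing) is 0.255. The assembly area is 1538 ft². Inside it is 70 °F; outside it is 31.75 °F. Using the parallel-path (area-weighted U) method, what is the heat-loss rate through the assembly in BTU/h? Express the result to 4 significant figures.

4896 BTU/h

U_eff = 0.745/14.22 + 0.255/8.27 = 0.052391 + 0.030834 = 0.083225
R_eff = 1/U_eff = 12.016 ft²·°F·h/BTU
Q = 1538 × (70 − 31.75) / 12.016 = 4896 BTU/h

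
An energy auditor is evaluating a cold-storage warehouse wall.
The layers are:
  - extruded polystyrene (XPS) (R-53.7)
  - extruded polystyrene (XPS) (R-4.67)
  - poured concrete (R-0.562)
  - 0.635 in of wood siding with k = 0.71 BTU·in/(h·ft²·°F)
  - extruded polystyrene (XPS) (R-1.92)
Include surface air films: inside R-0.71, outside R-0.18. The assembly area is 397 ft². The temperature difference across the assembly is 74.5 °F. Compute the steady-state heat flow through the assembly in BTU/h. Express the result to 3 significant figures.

0.635/0.71 = 0.8944
R_total = 0.71 + 53.7 + 4.67 + 0.562 + 0.8944 + 1.92 + 0.18 = 62.64 ft²·°F·h/BTU
Q = A·ΔT/R = 397 × 74.5 / 62.64 = 472.2 BTU/h

472 BTU/h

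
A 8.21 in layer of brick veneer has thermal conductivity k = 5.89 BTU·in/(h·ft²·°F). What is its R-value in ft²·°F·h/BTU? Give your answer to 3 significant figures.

R = L/k = 8.21/5.89 = 1.394 ft²·°F·h/BTU

1.39 ft²·°F·h/BTU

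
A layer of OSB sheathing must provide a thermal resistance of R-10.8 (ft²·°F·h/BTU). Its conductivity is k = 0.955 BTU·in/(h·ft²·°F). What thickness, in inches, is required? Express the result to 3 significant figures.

L = R × k = 10.8 × 0.955 = 10.31 in

10.3 in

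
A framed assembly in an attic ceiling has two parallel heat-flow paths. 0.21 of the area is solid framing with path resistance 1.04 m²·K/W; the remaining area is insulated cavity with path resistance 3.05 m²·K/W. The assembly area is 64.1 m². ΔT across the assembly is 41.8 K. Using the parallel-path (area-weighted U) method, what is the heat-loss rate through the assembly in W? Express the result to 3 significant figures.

U_eff = 0.79/3.05 + 0.21/1.04 = 0.259 + 0.2019 = 0.4609
R_eff = 1/U_eff = 2.169 m²·K/W
Q = 64.1 × 41.8 / 2.169 = 1235 W

1240 W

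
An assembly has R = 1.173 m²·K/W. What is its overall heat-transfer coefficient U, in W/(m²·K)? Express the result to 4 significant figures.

0.8525 W/(m²·K)

U = 1/R = 1/1.173 = 0.85251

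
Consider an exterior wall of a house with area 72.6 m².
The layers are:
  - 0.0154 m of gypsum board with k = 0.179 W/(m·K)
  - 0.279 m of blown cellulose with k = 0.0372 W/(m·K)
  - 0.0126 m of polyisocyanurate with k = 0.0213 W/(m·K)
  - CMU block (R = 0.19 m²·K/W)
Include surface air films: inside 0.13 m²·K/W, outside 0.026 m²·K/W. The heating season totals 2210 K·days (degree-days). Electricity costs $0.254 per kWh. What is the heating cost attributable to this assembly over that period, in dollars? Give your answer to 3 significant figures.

0.0154/0.179 = 0.08603
0.279/0.0372 = 7.5
0.0126/0.0213 = 0.5915
R_total = 0.13 + 0.08603 + 7.5 + 0.5915 + 0.19 + 0.026 = 8.524 m²·K/W
E = A × HDD × 24 / R / 1000 = 72.6 × 2210 × 24 / 8.524 / 1000 = 451.8 kWh
Cost = 451.8 × 0.254 = $114.7

115 dollars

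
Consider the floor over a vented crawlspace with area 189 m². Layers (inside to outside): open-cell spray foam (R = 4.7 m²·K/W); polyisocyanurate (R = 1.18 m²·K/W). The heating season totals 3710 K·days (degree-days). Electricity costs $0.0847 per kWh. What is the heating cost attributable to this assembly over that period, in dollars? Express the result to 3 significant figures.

R_total = 4.7 + 1.18 = 5.88 m²·K/W
E = A × HDD × 24 / R / 1000 = 189 × 3710 × 24 / 5.88 / 1000 = 2862 kWh
Cost = 2862 × 0.0847 = $242.4

242 dollars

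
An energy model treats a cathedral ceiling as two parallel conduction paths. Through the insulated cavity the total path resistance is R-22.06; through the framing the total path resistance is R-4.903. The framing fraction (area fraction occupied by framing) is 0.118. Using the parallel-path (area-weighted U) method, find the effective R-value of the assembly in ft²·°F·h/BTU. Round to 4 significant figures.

15.61 ft²·°F·h/BTU

U_eff = 0.882/22.06 + 0.118/4.903 = 0.039982 + 0.024067 = 0.064049
R_eff = 1/U_eff = 15.613 ft²·°F·h/BTU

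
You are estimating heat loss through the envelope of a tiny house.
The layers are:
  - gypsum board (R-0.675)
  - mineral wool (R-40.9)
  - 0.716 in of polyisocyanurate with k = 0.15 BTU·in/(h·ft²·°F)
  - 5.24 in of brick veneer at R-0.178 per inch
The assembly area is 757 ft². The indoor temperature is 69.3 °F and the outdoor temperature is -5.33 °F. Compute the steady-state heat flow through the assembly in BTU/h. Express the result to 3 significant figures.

1190 BTU/h

0.716/0.15 = 4.773
5.24 × 0.178 = 0.9327
R_total = 0.675 + 40.9 + 4.773 + 0.9327 = 47.28 ft²·°F·h/BTU
Q = A·ΔT/R = 757 × (69.3 − (-5.33)) / 47.28 = 1195 BTU/h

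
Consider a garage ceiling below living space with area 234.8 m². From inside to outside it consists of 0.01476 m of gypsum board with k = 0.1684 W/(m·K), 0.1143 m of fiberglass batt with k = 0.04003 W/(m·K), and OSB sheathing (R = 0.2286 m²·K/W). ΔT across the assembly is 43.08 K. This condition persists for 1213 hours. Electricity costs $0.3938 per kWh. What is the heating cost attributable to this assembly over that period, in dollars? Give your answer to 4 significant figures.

0.01476/0.1684 = 0.087648
0.1143/0.04003 = 2.8554
R_total = 0.087648 + 2.8554 + 0.2286 = 3.1716 m²·K/W
Q = 234.8 × 43.08 / 3.1716 = 3189.3 W
E = 3189.3 W × 1213 h / 1000 = 3868.6 kWh
Cost = 3868.6 × 0.3938 = $1523.5

1523 dollars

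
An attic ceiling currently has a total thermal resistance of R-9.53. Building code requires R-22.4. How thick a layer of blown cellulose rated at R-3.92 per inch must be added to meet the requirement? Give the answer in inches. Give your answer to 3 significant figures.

ΔR = 22.4 − 9.53 = 12.87 ft²·°F·h/BTU
L = ΔR / (R/in) = 12.87/3.92 = 3.283 in

3.28 in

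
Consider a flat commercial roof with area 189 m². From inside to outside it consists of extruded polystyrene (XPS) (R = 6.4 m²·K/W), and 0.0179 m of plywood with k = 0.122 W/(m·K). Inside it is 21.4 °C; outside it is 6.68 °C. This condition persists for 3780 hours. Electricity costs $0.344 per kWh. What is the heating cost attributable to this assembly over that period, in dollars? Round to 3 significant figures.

553 dollars

0.0179/0.122 = 0.1467
R_total = 6.4 + 0.1467 = 6.547 m²·K/W
Q = 189 × (21.4 − 6.68) / 6.547 = 425 W
E = 425 W × 3780 h / 1000 = 1606 kWh
Cost = 1606 × 0.344 = $552.6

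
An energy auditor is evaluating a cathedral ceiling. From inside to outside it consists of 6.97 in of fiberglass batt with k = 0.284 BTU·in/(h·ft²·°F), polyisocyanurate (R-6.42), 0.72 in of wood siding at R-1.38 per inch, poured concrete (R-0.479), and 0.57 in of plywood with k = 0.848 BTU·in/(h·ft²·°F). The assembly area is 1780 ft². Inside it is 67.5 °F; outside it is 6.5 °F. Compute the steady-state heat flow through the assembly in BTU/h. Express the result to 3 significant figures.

3280 BTU/h

6.97/0.284 = 24.54
0.72 × 1.38 = 0.9936
0.57/0.848 = 0.6722
R_total = 24.54 + 6.42 + 0.9936 + 0.479 + 0.6722 = 33.11 ft²·°F·h/BTU
Q = A·ΔT/R = 1780 × (67.5 − 6.5) / 33.11 = 3280 BTU/h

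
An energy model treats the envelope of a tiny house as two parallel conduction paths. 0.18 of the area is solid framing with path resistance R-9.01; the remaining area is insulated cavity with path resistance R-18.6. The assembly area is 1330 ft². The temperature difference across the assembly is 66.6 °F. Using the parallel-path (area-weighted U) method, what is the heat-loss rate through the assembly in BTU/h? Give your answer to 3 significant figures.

U_eff = 0.82/18.6 + 0.18/9.01 = 0.04409 + 0.01998 = 0.06406
R_eff = 1/U_eff = 15.61 ft²·°F·h/BTU
Q = 1330 × 66.6 / 15.61 = 5675 BTU/h

5670 BTU/h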